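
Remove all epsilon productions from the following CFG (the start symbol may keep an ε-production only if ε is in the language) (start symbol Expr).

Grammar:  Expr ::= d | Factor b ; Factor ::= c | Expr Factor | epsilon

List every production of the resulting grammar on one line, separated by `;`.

Expr ::= d | Factor b | b; Factor ::= c | Expr Factor | Expr

Nullable nonterminals: {Factor}.
ε ∉ L(G), so no ε-production is kept.
Add the nullable-subset variants: Expr → Factor b gives Factor b | b. Factor → Expr Factor gives Expr Factor | Expr.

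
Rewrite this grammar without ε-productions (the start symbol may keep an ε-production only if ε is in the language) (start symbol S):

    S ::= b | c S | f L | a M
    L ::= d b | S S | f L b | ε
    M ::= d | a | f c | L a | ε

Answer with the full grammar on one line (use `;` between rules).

Nullable nonterminals: {L, M}.
ε ∉ L(G), so no ε-production is kept.
For each production, add variants omitting each subset of nullable occurrences: S → f L gives f L | f. S → a M gives a M | a. L → f L b gives f L b | f b.

S ::= b | c S | f L | f | a M | a; L ::= d b | S S | f L b | f b; M ::= d | a | f c | L a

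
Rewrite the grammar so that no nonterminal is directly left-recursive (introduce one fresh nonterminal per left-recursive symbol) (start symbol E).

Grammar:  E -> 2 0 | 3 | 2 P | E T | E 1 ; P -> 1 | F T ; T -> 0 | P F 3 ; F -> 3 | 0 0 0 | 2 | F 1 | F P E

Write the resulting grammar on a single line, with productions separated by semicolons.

E -> 2 0 E' | 3 E' | 2 P E'; P -> 1 | F T; T -> 0 | P F 3; F -> 3 F' | 0 0 0 F' | 2 F'; E' -> T E' | 1 E' | ε; F' -> 1 F' | P E F' | ε

E, F are directly left-recursive.
For E: α = {T, 1}, β = {2 0, 3, 2 P}. Rewrite as E → β E' and E' → α E' | ε.
For F: α = {1, P E}, β = {3, 0 0 0, 2}. Rewrite as F → β F' and F' → α F' | ε.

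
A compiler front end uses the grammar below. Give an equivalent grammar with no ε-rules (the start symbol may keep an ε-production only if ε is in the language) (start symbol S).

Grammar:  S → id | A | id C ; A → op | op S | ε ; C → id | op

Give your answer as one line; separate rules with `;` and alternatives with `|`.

Nullable nonterminals: {A, S}.
ε ∈ L(G) since S is nullable, so keep S → ε.

S → id | A | id C | ε; A → op | op S; C → id | op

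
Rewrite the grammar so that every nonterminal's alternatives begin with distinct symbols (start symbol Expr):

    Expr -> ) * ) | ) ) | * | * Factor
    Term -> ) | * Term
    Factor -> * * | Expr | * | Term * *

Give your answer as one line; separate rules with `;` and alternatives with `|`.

Expr -> ) Expr1 | * Expr2; Term -> ) | * Term; Factor -> Expr | Term * * | * Factor1; Expr1 -> * ) | ); Expr2 -> ε | Factor; Factor1 -> * | ε

Expr has alternatives sharing prefix ')': factor to Expr → ) Expr1 with Expr1 → * ) | ).
Expr has alternatives sharing prefix '*': factor to Expr → * Expr2 with Expr2 → ε | Factor.
Factor has alternatives sharing prefix '*': factor to Factor → * Factor1 with Factor1 → * | ε.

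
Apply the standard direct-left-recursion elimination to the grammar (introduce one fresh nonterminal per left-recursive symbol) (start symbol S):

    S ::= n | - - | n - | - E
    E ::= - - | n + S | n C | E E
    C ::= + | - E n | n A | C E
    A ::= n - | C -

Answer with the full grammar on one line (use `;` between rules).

Left recursion appears on E, C.
For E: α = {E}, β = {- -, n + S, n C}. Rewrite as E → β E' and E' → α E' | ε.
For C: α = {E}, β = {+, - E n, n A}. Rewrite as C → β C' and C' → α C' | ε.

S ::= n | - - | n - | - E; E ::= - - E' | n + S E' | n C E'; C ::= + C' | - E n C' | n A C'; A ::= n - | C -; E' ::= E E' | eps; C' ::= E C' | eps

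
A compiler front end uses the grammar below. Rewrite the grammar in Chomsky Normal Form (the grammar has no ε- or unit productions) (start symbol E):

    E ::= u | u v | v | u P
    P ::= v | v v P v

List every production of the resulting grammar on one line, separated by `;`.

Introduce a nonterminal for each terminal appearing in a rule of length ≥ 2: X1 → u, X2 → v.
Binarize each right-hand side of length ≥ 3 by chaining fresh nonterminals (Y1, Y2, …): affected rules were P → X2 X2 P X2.

E ::= u | X1 X2 | v | X1 P; P ::= v | X2 Y1; X1 ::= u; X2 ::= v; Y1 ::= X2 Y2; Y2 ::= P X2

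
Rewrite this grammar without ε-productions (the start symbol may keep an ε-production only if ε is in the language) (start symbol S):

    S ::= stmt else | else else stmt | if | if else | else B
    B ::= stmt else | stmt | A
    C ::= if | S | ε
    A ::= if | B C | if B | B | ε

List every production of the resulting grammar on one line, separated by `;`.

Nullable nonterminals: {A, B, C}.
ε ∉ L(G), so no ε-production is kept.
Expand every rule over subsets of its nullable positions: S → else B gives else B | else. A → B C gives B C | B | C.

S ::= stmt else | else else stmt | if | if else | else B | else; B ::= stmt else | stmt | A; C ::= if | S; A ::= if | B C | B | C | if B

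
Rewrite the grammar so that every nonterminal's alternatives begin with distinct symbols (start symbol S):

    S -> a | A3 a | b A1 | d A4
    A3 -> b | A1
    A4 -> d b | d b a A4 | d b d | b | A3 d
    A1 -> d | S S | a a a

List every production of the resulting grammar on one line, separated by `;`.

A4 has alternatives sharing prefix 'd b': factor to A4 → d b A4' with A4' → ε | a A4 | d.

S -> a | A3 a | b A1 | d A4; A3 -> b | A1; A4 -> b | A3 d | d b A4'; A1 -> d | S S | a a a; A4' -> ε | a A4 | d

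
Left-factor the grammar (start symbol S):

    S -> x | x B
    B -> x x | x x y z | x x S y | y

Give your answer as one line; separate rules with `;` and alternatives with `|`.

S has alternatives sharing prefix 'x': factor to S → x S' with S' → ε | B.
B has alternatives sharing prefix 'x x': factor to B → x x B' with B' → ε | y z | S y.

S -> x S'; B -> y | x x B'; S' -> epsilon | B; B' -> epsilon | y z | S y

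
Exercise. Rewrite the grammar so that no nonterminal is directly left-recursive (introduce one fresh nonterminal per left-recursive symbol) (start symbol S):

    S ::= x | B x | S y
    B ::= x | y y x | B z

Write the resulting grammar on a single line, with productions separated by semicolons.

Directly left-recursive nonterminals: S, B.
For S: α = {y}, β = {x, B x}. Rewrite as S → β S' and S' → α S' | ε.
For B: α = {z}, β = {x, y y x}. Rewrite as B → β B' and B' → α B' | ε.

S ::= x S' | B x S'; B ::= x B' | y y x B'; S' ::= y S' | epsilon; B' ::= z B' | epsilon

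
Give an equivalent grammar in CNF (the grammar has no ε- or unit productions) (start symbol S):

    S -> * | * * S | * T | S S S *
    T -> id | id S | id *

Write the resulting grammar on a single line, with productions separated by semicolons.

Introduce a nonterminal for each terminal appearing in a rule of length ≥ 2: X1 → *, X2 → id.
Binarize each right-hand side of length ≥ 3 by chaining fresh nonterminals (Y1, Y2, …): affected rules were S → X1 X1 S; S → S S S X1.

S -> * | X1 Y1 | X1 T | S Y2; T -> id | X2 S | X2 X1; X1 -> *; X2 -> id; Y1 -> X1 S; Y2 -> S Y3; Y3 -> S X1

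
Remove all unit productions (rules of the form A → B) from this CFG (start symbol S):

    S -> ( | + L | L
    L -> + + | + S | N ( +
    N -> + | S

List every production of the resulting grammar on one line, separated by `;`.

S -> + + | + S | N ( + | ( | + L; L -> + + | + S | N ( +; N -> + + | + S | N ( + | ( | + L | +

Unit pairs: N ⇒* {L, S}; S ⇒* {L}.
Replace each nonterminal's rules with the union of the non-unit rules of every nonterminal it unit-derives.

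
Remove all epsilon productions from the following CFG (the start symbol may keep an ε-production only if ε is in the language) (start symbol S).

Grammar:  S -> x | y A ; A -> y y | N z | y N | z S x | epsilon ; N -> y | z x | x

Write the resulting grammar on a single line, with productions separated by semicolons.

The nullable symbols are {A}.
ε ∉ L(G), so no ε-production is kept.
For each production, add variants omitting each subset of nullable occurrences: S → y A gives y A | y.

S -> x | y A | y; A -> y y | N z | y N | z S x; N -> y | z x | x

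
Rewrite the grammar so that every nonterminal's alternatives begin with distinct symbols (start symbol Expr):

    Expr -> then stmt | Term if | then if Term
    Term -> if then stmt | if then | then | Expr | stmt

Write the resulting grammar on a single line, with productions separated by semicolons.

Expr has alternatives sharing prefix 'then': factor to Expr → then Expr1 with Expr1 → stmt | if Term.
Term has alternatives sharing prefix 'if then': factor to Term → if then Term1 with Term1 → stmt | ε.

Expr -> Term if | then Expr1; Term -> then | Expr | stmt | if then Term1; Expr1 -> stmt | if Term; Term1 -> stmt | ε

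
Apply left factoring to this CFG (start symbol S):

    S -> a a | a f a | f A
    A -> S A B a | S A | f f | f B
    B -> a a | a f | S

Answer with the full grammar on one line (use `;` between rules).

S has alternatives sharing prefix 'a': factor to S → a S' with S' → a | f a.
A has alternatives sharing prefix 'S A': factor to A → S A A' with A' → B a | ε.
A has alternatives sharing prefix 'f': factor to A → f A'' with A'' → f | B.
B has alternatives sharing prefix 'a': factor to B → a B' with B' → a | f.

S -> f A | a S'; A -> S A A' | f A''; B -> S | a B'; S' -> a | f a; A' -> B a | ε; A'' -> f | B; B' -> a | f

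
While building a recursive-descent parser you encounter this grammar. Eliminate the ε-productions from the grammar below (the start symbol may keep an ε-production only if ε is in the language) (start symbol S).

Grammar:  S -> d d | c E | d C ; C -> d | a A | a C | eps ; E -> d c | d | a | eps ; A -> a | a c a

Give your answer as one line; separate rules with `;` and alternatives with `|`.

S -> d d | c E | c | d C | d; C -> d | a A | a C | a; E -> d c | d | a; A -> a | a c a

The nullable symbols are {C, E}.
ε ∉ L(G), so no ε-production is kept.
For each production, add variants omitting each subset of nullable occurrences: S → c E gives c E | c. S → d C gives d C | d. C → a C gives a C | a.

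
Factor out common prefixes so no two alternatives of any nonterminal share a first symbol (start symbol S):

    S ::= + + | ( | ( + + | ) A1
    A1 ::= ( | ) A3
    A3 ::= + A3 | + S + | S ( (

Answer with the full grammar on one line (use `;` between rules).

S has alternatives sharing prefix '(': factor to S → ( S' with S' → ε | + +.
A3 has alternatives sharing prefix '+': factor to A3 → + A3' with A3' → A3 | S +.

S ::= + + | ) A1 | ( S'; A1 ::= ( | ) A3; A3 ::= S ( ( | + A3'; S' ::= ε | + +; A3' ::= A3 | S +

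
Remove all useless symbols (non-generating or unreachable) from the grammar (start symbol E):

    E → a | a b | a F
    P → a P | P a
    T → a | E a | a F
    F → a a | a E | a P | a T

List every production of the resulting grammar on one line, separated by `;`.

E → a | a b | a F; T → a | E a | a F; F → a a | a E | a T

Generating nonterminals: {E, F, T}.
Reachable from E after that: {E, F, T}.
Removed useless symbols: {P} and every production mentioning them.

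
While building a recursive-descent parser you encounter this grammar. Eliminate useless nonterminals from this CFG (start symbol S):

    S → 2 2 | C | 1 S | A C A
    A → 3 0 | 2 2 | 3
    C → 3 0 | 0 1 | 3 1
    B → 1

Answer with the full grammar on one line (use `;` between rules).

Generating nonterminals: {A, B, C, S}.
Reachable from S after that: {A, C, S}.
Removed useless symbols: {B} and every production mentioning them.

S → 2 2 | C | 1 S | A C A; A → 3 0 | 2 2 | 3; C → 3 0 | 0 1 | 3 1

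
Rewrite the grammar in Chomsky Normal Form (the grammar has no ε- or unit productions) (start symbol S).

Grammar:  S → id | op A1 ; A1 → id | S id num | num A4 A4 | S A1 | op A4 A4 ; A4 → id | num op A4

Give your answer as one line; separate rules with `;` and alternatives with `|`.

Introduce a nonterminal for each terminal appearing in a rule of length ≥ 2: X1 → op, X2 → id, X3 → num.
Binarize each right-hand side of length ≥ 3 by chaining fresh nonterminals (Y1, Y2, …): affected rules were A1 → S X2 X3; A1 → X3 A4 A4; A1 → X1 A4 A4; A4 → X3 X1 A4.

S → id | X1 A1; A1 → id | S Y1 | X3 Y2 | S A1 | X1 Y3; A4 → id | X3 Y4; X1 → op; X2 → id; X3 → num; Y1 → X2 X3; Y2 → A4 A4; Y3 → A4 A4; Y4 → X1 A4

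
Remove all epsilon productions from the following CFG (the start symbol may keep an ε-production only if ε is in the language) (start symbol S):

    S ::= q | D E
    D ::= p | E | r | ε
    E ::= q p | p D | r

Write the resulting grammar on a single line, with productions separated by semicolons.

S ::= q | D E | E; D ::= p | E | r; E ::= q p | p D | p | r

Nullable nonterminals: {D}.
ε ∉ L(G), so no ε-production is kept.
For each production, add variants omitting each subset of nullable occurrences: S → D E gives D E | E. E → p D gives p D | p.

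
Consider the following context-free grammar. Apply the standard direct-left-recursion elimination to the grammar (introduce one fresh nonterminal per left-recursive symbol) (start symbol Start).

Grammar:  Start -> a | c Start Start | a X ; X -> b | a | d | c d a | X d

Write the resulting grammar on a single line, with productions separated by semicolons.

Start -> a | c Start Start | a X; X -> b X1 | a X1 | d X1 | c d a X1; X1 -> d X1 | ε

Left recursion appears on X.
For X: α = {d}, β = {b, a, d, c d a}. Rewrite as X → β X1 and X1 → α X1 | ε.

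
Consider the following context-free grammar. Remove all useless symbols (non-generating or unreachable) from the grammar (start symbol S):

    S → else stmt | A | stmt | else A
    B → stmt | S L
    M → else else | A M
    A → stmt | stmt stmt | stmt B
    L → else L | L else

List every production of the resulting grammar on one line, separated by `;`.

S → else stmt | A | stmt | else A; B → stmt; A → stmt | stmt stmt | stmt B

Generating nonterminals: {A, B, M, S}.
Reachable from S after that: {A, B, S}.
Removed useless symbols: {L, M} and every production mentioning them.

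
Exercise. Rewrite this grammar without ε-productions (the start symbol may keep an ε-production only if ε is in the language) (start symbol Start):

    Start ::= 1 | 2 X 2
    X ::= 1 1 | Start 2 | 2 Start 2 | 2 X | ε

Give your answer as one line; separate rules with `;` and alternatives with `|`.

Start ::= 1 | 2 X 2 | 2 2; X ::= 1 1 | Start 2 | 2 Start 2 | 2 X | 2

Nullable nonterminals: {X}.
ε ∉ L(G), so no ε-production is kept.
For each production, add variants omitting each subset of nullable occurrences: Start → 2 X 2 gives 2 X 2 | 2 2. X → 2 X gives 2 X | 2.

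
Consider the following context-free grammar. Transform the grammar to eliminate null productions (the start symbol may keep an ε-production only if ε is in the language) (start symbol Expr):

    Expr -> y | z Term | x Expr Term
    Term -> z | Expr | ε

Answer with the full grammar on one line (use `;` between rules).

Expr -> y | z Term | z | x Expr Term | x Expr; Term -> z | Expr

Nullable nonterminals: {Term}.
ε ∉ L(G), so no ε-production is kept.
Add the nullable-subset variants: Expr → z Term gives z Term | z. Expr → x Expr Term gives x Expr Term | x Expr.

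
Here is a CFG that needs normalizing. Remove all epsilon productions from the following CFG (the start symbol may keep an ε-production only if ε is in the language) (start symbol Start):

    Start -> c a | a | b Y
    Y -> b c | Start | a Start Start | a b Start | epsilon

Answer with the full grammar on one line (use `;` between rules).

The nullable symbols are {Y}.
ε ∉ L(G), so no ε-production is kept.
Expand every rule over subsets of its nullable positions: Start → b Y gives b Y | b.

Start -> c a | a | b Y | b; Y -> b c | Start | a Start Start | a b Start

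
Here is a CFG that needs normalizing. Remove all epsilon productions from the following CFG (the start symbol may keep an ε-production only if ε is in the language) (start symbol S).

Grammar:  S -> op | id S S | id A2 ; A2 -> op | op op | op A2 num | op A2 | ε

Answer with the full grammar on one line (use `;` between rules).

S -> op | id S S | id A2 | id; A2 -> op | op op | op A2 num | op num | op A2

Nullable set = {A2}.
ε ∉ L(G), so no ε-production is kept.
For each production, add variants omitting each subset of nullable occurrences: S → id A2 gives id A2 | id. A2 → op A2 num gives op A2 num | op num.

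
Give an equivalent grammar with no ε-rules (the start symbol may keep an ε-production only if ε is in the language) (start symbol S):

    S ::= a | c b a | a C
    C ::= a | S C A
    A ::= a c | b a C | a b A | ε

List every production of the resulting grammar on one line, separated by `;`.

S ::= a | c b a | a C; C ::= a | S C A | S C; A ::= a c | b a C | a b A | a b

Nullable set = {A}.
ε ∉ L(G), so no ε-production is kept.
Expand every rule over subsets of its nullable positions: C → S C A gives S C A | S C. A → a b A gives a b A | a b.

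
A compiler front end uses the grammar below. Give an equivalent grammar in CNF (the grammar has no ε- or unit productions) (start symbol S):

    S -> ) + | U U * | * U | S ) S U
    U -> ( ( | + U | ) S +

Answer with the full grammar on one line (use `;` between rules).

Introduce a nonterminal for each terminal appearing in a rule of length ≥ 2: X1 → ), X2 → +, X3 → *, X4 → (.
Binarize each right-hand side of length ≥ 3 by chaining fresh nonterminals (Y1, Y2, …): affected rules were S → U U X3; S → S X1 S U; U → X1 S X2.

S -> X1 X2 | U Y1 | X3 U | S Y2; U -> X4 X4 | X2 U | X1 Y4; X1 -> ); X2 -> +; X3 -> *; X4 -> (; Y1 -> U X3; Y2 -> X1 Y3; Y3 -> S U; Y4 -> S X2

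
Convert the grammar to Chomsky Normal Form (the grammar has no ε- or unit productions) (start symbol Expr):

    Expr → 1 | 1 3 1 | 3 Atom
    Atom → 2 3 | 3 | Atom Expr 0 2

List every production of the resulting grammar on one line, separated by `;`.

Expr → 1 | X1 Y1 | X2 Atom; Atom → X3 X2 | 3 | Atom Y2; X1 → 1; X2 → 3; X3 → 2; X4 → 0; Y1 → X2 X1; Y2 → Expr Y3; Y3 → X4 X3

Introduce a nonterminal for each terminal appearing in a rule of length ≥ 2: X1 → 1, X2 → 3, X3 → 2, X4 → 0.
Binarize each right-hand side of length ≥ 3 by chaining fresh nonterminals (Y1, Y2, …): affected rules were Expr → X1 X2 X1; Atom → Atom Expr X4 X3.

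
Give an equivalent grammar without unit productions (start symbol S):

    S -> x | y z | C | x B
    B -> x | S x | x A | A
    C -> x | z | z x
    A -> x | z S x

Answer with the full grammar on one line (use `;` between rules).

Unit pairs: B ⇒* {A}; S ⇒* {C}.
Replace each nonterminal's rules with the union of the non-unit rules of every nonterminal it unit-derives.

S -> x | z | z x | y z | x B; B -> x | S x | x A | z S x; C -> x | z | z x; A -> x | z S x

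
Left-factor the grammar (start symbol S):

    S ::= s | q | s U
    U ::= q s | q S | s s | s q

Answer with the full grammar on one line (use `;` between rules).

S has alternatives sharing prefix 's': factor to S → s S' with S' → ε | U.
U has alternatives sharing prefix 'q': factor to U → q U' with U' → s | S.
U has alternatives sharing prefix 's': factor to U → s U'' with U'' → s | q.

S ::= q | s S'; U ::= q U' | s U''; S' ::= eps | U; U' ::= s | S; U'' ::= s | q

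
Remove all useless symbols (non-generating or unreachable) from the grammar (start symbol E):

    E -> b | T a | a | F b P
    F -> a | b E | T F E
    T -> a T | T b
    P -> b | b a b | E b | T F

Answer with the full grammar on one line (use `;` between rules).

E -> b | a | F b P; F -> a | b E; P -> b | b a b | E b

Generating nonterminals: {E, F, P}.
Reachable from E after that: {E, F, P}.
Removed useless symbols: {T} and every production mentioning them.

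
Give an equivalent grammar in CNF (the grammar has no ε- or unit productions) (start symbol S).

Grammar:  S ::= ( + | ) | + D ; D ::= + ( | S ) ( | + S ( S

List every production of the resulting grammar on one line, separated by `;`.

S ::= X1 X2 | ) | X2 D; D ::= X2 X1 | S Y1 | X2 Y2; X1 ::= (; X2 ::= +; X3 ::= ); Y1 ::= X3 X1; Y2 ::= S Y3; Y3 ::= X1 S

Introduce a nonterminal for each terminal appearing in a rule of length ≥ 2: X1 → (, X2 → +, X3 → ).
Binarize each right-hand side of length ≥ 3 by chaining fresh nonterminals (Y1, Y2, …): affected rules were D → S X3 X1; D → X2 S X1 S.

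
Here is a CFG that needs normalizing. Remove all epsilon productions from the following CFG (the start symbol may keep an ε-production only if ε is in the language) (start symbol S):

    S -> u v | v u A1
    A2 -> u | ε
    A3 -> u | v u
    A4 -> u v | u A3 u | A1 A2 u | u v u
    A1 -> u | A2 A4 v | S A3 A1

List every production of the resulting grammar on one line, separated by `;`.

The nullable symbols are {A2}.
ε ∉ L(G), so no ε-production is kept.
For each production, add variants omitting each subset of nullable occurrences: A4 → A1 A2 u gives A1 A2 u | A1 u. A1 → A2 A4 v gives A2 A4 v | A4 v.

S -> u v | v u A1; A2 -> u; A3 -> u | v u; A4 -> u v | u A3 u | A1 A2 u | A1 u | u v u; A1 -> u | A2 A4 v | A4 v | S A3 A1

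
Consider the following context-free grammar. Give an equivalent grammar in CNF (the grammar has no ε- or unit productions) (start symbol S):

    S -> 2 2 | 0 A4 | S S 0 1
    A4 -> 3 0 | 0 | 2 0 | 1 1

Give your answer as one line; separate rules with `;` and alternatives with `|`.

Introduce a nonterminal for each terminal appearing in a rule of length ≥ 2: X1 → 2, X2 → 0, X3 → 1, X4 → 3.
Binarize each right-hand side of length ≥ 3 by chaining fresh nonterminals (Y1, Y2, …): affected rules were S → S S X2 X3.

S -> X1 X1 | X2 A4 | S Y1; A4 -> X4 X2 | 0 | X1 X2 | X3 X3; X1 -> 2; X2 -> 0; X3 -> 1; X4 -> 3; Y1 -> S Y2; Y2 -> X2 X3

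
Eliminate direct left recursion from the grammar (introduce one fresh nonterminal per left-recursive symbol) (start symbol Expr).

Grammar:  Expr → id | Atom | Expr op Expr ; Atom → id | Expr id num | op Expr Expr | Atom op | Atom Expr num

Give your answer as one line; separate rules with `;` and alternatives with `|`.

Expr → id Expr1 | Atom Expr1; Atom → id Atom1 | Expr id num Atom1 | op Expr Expr Atom1; Expr1 → op Expr Expr1 | epsilon; Atom1 → op Atom1 | Expr num Atom1 | epsilon

Left recursion appears on Expr, Atom.
For Expr: α = {op Expr}, β = {id, Atom}. Rewrite as Expr → β Expr1 and Expr1 → α Expr1 | ε.
For Atom: α = {op, Expr num}, β = {id, Expr id num, op Expr Expr}. Rewrite as Atom → β Atom1 and Atom1 → α Atom1 | ε.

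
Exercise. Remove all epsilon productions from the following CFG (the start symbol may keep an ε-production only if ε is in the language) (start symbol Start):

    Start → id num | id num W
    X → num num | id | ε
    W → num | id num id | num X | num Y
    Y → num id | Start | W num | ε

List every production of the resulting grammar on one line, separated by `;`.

Start → id num | id num W; X → num num | id; W → num | id num id | num X | num Y; Y → num id | Start | W num

The nullable symbols are {X, Y}.
ε ∉ L(G), so no ε-production is kept.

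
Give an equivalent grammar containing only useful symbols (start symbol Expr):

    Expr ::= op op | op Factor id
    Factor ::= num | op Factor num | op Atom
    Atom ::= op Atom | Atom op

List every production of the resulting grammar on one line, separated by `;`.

Generating nonterminals: {Expr, Factor}.
Reachable from Expr after that: {Expr, Factor}.
Removed useless symbols: {Atom} and every production mentioning them.

Expr ::= op op | op Factor id; Factor ::= num | op Factor num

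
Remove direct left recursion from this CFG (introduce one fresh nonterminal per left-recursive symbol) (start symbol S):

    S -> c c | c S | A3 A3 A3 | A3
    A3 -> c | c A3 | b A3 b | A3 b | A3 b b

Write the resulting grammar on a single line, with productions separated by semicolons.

Left recursion appears on A3.
For A3: α = {b, b b}, β = {c, c A3, b A3 b}. Rewrite as A3 → β A3' and A3' → α A3' | ε.

S -> c c | c S | A3 A3 A3 | A3; A3 -> c A3' | c A3 A3' | b A3 b A3'; A3' -> b A3' | b b A3' | ε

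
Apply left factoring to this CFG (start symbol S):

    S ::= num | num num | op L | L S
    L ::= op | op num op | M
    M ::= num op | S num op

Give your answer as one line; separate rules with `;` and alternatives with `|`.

S ::= op L | L S | num S'; L ::= M | op L'; M ::= num op | S num op; S' ::= epsilon | num; L' ::= epsilon | num op

S has alternatives sharing prefix 'num': factor to S → num S' with S' → ε | num.
L has alternatives sharing prefix 'op': factor to L → op L' with L' → ε | num op.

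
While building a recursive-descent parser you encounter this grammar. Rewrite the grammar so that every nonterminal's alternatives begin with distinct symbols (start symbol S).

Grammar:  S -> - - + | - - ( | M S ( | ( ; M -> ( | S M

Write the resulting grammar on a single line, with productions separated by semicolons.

S -> M S ( | ( | - - S'; M -> ( | S M; S' -> + | (

S has alternatives sharing prefix '- -': factor to S → - - S' with S' → + | (.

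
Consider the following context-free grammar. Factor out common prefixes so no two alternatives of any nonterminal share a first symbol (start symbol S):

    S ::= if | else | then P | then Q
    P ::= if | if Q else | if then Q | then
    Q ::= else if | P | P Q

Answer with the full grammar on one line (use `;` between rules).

S ::= if | else | then S'; P ::= then | if P'; Q ::= else if | P Q'; S' ::= P | Q; P' ::= ε | Q else | then Q; Q' ::= ε | Q

S has alternatives sharing prefix 'then': factor to S → then S' with S' → P | Q.
P has alternatives sharing prefix 'if': factor to P → if P' with P' → ε | Q else | then Q.
Q has alternatives sharing prefix 'P': factor to Q → P Q' with Q' → ε | Q.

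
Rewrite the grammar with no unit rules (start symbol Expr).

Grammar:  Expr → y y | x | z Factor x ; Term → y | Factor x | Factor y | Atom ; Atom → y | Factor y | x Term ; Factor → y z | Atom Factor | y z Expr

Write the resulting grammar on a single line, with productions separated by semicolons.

Unit pairs: Term ⇒* {Atom}.
Replace each nonterminal's rules with the union of the non-unit rules of every nonterminal it unit-derives.

Expr → y y | x | z Factor x; Term → y | Factor x | Factor y | x Term; Atom → y | Factor y | x Term; Factor → y z | Atom Factor | y z Expr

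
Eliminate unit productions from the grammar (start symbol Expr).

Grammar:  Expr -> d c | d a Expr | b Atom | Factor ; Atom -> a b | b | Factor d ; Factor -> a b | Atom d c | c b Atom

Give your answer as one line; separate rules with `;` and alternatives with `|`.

Unit pairs: Expr ⇒* {Factor}.
Replace each nonterminal's rules with the union of the non-unit rules of every nonterminal it unit-derives.

Expr -> a b | Atom d c | c b Atom | d c | d a Expr | b Atom; Atom -> a b | b | Factor d; Factor -> a b | Atom d c | c b Atom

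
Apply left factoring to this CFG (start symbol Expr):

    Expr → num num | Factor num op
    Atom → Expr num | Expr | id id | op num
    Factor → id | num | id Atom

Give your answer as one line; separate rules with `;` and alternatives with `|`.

Atom has alternatives sharing prefix 'Expr': factor to Atom → Expr Atom1 with Atom1 → num | ε.
Factor has alternatives sharing prefix 'id': factor to Factor → id Factor1 with Factor1 → ε | Atom.

Expr → num num | Factor num op; Atom → id id | op num | Expr Atom1; Factor → num | id Factor1; Atom1 → num | ε; Factor1 → ε | Atom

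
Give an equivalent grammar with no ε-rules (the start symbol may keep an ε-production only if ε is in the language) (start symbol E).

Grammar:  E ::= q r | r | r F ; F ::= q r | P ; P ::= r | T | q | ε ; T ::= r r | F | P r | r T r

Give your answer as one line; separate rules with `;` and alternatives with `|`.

E ::= q r | r | r F; F ::= q r | P; P ::= r | T | q; T ::= r r | F | P r | r | r T r

Nullable set = {F, P, T}.
ε ∉ L(G), so no ε-production is kept.
Expand every rule over subsets of its nullable positions: T → P r gives P r | r.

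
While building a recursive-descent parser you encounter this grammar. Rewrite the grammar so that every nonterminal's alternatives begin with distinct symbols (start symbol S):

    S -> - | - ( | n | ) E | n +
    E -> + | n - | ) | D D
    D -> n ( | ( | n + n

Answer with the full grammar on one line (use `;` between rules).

S has alternatives sharing prefix '-': factor to S → - S' with S' → ε | (.
S has alternatives sharing prefix 'n': factor to S → n S'' with S'' → ε | +.
D has alternatives sharing prefix 'n': factor to D → n D' with D' → ( | + n.

S -> ) E | - S' | n S''; E -> + | n - | ) | D D; D -> ( | n D'; S' -> ε | (; S'' -> ε | +; D' -> ( | + n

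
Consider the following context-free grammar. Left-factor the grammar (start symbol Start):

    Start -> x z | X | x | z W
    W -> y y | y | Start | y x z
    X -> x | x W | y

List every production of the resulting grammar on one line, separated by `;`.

Start has alternatives sharing prefix 'x': factor to Start → x Start1 with Start1 → z | ε.
W has alternatives sharing prefix 'y': factor to W → y W1 with W1 → y | ε | x z.
X has alternatives sharing prefix 'x': factor to X → x X1 with X1 → ε | W.

Start -> X | z W | x Start1; W -> Start | y W1; X -> y | x X1; Start1 -> z | eps; W1 -> y | eps | x z; X1 -> eps | W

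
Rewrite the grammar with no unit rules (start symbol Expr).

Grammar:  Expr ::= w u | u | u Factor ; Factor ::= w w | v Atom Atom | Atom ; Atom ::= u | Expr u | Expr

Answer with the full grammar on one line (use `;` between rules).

Unit pairs: Atom ⇒* {Expr}; Factor ⇒* {Atom, Expr}.
Replace each nonterminal's rules with the union of the non-unit rules of every nonterminal it unit-derives.

Expr ::= w u | u | u Factor; Factor ::= u | Expr u | w w | v Atom Atom | w u | u Factor; Atom ::= u | Expr u | w u | u Factor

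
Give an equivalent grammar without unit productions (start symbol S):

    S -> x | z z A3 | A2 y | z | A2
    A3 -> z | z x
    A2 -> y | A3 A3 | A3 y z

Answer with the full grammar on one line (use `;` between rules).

Unit pairs: S ⇒* {A2}.
Replace each nonterminal's rules with the union of the non-unit rules of every nonterminal it unit-derives.

S -> y | A3 A3 | A3 y z | x | z z A3 | A2 y | z; A3 -> z | z x; A2 -> y | A3 A3 | A3 y z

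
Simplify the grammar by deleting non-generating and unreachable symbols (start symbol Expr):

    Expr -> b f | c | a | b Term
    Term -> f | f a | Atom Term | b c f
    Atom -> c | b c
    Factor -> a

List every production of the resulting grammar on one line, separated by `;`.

Expr -> b f | c | a | b Term; Term -> f | f a | Atom Term | b c f; Atom -> c | b c

Generating nonterminals: {Atom, Expr, Factor, Term}.
Reachable from Expr after that: {Atom, Expr, Term}.
Removed useless symbols: {Factor} and every production mentioning them.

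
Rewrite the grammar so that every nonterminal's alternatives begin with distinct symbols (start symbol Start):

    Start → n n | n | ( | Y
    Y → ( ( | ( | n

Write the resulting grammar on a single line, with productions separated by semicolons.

Start → ( | Y | n Start1; Y → n | ( Y1; Start1 → n | ε; Y1 → ( | ε

Start has alternatives sharing prefix 'n': factor to Start → n Start1 with Start1 → n | ε.
Y has alternatives sharing prefix '(': factor to Y → ( Y1 with Y1 → ( | ε.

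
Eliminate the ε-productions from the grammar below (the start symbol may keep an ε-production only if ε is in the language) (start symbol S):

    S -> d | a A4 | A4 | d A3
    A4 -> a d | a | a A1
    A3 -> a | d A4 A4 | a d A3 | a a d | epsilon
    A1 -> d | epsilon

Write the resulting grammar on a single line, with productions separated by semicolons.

S -> d | a A4 | A4 | d A3; A4 -> a d | a | a A1; A3 -> a | d A4 A4 | a d A3 | a d | a a d; A1 -> d

Nullable set = {A1, A3}.
ε ∉ L(G), so no ε-production is kept.
Expand every rule over subsets of its nullable positions: A3 → a d A3 gives a d A3 | a d.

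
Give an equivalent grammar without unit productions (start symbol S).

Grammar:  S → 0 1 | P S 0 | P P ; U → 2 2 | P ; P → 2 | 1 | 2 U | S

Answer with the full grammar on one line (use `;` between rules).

S → 0 1 | P S 0 | P P; U → 2 2 | 0 1 | P S 0 | P P | 2 | 1 | 2 U; P → 0 1 | P S 0 | P P | 2 | 1 | 2 U

Unit pairs: P ⇒* {S}; U ⇒* {P, S}.
For every A with A ⇒* B via unit rules, add B's non-unit alternatives to A; then delete every rule of the form X → Y.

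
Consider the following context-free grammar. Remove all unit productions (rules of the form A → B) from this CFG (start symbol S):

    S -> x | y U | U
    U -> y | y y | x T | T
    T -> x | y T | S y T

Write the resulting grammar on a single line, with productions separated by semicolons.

S -> y | y y | x T | x | y U | y T | S y T; U -> y | y y | x T | x | y T | S y T; T -> x | y T | S y T

Unit pairs: S ⇒* {T, U}; U ⇒* {T}.
For every A with A ⇒* B via unit rules, add B's non-unit alternatives to A; then delete every rule of the form X → Y.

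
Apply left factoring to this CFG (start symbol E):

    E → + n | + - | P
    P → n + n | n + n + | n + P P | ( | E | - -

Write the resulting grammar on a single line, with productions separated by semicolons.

E has alternatives sharing prefix '+': factor to E → + E' with E' → n | -.
P has alternatives sharing prefix 'n +': factor to P → n + P' with P' → n | n + | P P.
P' has alternatives sharing prefix 'n': factor to P' → n P'' with P'' → ε | +.

E → P | + E'; P → ( | E | - - | n + P'; E' → n | -; P' → P P | n P''; P'' → ε | +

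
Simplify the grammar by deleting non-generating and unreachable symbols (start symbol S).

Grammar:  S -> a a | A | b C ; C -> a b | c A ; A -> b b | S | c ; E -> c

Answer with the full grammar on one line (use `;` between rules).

Generating nonterminals: {A, C, E, S}.
Reachable from S after that: {A, C, S}.
Removed useless symbols: {E} and every production mentioning them.

S -> a a | A | b C; C -> a b | c A; A -> b b | S | c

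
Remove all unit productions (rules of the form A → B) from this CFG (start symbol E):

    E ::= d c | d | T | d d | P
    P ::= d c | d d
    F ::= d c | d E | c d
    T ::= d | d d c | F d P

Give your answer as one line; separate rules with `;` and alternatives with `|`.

Unit pairs: E ⇒* {P, T}.
For each unit pair (A, B), copy every non-unit production of B to A, then drop all unit productions.

E ::= d c | d | d d | d d c | F d P; P ::= d c | d d; F ::= d c | d E | c d; T ::= d | d d c | F d P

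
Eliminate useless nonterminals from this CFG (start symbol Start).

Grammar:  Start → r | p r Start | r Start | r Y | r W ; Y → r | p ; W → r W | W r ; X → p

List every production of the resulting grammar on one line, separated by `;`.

Generating nonterminals: {Start, X, Y}.
Reachable from Start after that: {Start, Y}.
Removed useless symbols: {W, X} and every production mentioning them.

Start → r | p r Start | r Start | r Y; Y → r | p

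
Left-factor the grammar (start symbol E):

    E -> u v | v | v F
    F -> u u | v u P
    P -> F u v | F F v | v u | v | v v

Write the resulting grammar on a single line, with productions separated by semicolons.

E has alternatives sharing prefix 'v': factor to E → v E' with E' → ε | F.
P has alternatives sharing prefix 'v': factor to P → v P' with P' → u | ε | v.
P has alternatives sharing prefix 'F': factor to P → F P'' with P'' → u v | F v.

E -> u v | v E'; F -> u u | v u P; P -> v P' | F P''; E' -> epsilon | F; P' -> u | epsilon | v; P'' -> u v | F v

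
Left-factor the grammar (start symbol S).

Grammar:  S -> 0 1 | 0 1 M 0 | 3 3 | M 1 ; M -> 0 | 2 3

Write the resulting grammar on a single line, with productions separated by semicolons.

S -> 3 3 | M 1 | 0 1 S'; M -> 0 | 2 3; S' -> ε | M 0

S has alternatives sharing prefix '0 1': factor to S → 0 1 S' with S' → ε | M 0.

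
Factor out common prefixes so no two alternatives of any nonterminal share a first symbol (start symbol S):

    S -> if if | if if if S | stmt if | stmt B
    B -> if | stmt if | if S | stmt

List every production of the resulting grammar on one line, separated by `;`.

S has alternatives sharing prefix 'if if': factor to S → if if S' with S' → ε | if S.
S has alternatives sharing prefix 'stmt': factor to S → stmt S'' with S'' → if | B.
B has alternatives sharing prefix 'if': factor to B → if B' with B' → ε | S.
B has alternatives sharing prefix 'stmt': factor to B → stmt B'' with B'' → if | ε.

S -> if if S' | stmt S''; B -> if B' | stmt B''; S' -> ε | if S; S'' -> if | B; B' -> ε | S; B'' -> if | ε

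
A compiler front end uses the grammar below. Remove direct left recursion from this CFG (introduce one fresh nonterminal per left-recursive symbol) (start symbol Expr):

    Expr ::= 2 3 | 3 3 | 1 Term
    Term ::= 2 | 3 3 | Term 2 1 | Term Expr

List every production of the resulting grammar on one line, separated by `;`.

Expr ::= 2 3 | 3 3 | 1 Term; Term ::= 2 Term1 | 3 3 Term1; Term1 ::= 2 1 Term1 | Expr Term1 | ε

Directly left-recursive nonterminal: Term.
For Term: α = {2 1, Expr}, β = {2, 3 3}. Rewrite as Term → β Term1 and Term1 → α Term1 | ε.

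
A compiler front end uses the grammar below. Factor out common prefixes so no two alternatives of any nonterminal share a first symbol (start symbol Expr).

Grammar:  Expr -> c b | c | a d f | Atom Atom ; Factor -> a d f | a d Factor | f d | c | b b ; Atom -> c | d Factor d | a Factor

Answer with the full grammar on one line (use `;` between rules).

Expr -> a d f | Atom Atom | c Expr1; Factor -> f d | c | b b | a d Factor1; Atom -> c | d Factor d | a Factor; Expr1 -> b | eps; Factor1 -> f | Factor

Expr has alternatives sharing prefix 'c': factor to Expr → c Expr1 with Expr1 → b | ε.
Factor has alternatives sharing prefix 'a d': factor to Factor → a d Factor1 with Factor1 → f | Factor.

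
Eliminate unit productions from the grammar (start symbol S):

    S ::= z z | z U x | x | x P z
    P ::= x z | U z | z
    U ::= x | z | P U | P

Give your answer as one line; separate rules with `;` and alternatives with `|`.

S ::= z z | z U x | x | x P z; P ::= x z | U z | z; U ::= x | z | P U | x z | U z

Unit pairs: U ⇒* {P}.
For every A with A ⇒* B via unit rules, add B's non-unit alternatives to A; then delete every rule of the form X → Y.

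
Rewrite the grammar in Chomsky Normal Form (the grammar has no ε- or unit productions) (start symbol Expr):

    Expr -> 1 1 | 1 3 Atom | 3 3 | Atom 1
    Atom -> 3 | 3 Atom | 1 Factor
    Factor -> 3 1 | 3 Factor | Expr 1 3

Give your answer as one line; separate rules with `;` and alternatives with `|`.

Introduce a nonterminal for each terminal appearing in a rule of length ≥ 2: X1 → 1, X2 → 3.
Binarize each right-hand side of length ≥ 3 by chaining fresh nonterminals (Y1, Y2, …): affected rules were Expr → X1 X2 Atom; Factor → Expr X1 X2.

Expr -> X1 X1 | X1 Y1 | X2 X2 | Atom X1; Atom -> 3 | X2 Atom | X1 Factor; Factor -> X2 X1 | X2 Factor | Expr Y2; X1 -> 1; X2 -> 3; Y1 -> X2 Atom; Y2 -> X1 X2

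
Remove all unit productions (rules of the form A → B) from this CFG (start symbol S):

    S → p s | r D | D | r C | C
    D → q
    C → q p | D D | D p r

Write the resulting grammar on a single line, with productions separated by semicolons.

Unit pairs: S ⇒* {C, D}.
For every A with A ⇒* B via unit rules, add B's non-unit alternatives to A; then delete every rule of the form X → Y.

S → q | q p | D D | D p r | p s | r D | r C; D → q; C → q p | D D | D p r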